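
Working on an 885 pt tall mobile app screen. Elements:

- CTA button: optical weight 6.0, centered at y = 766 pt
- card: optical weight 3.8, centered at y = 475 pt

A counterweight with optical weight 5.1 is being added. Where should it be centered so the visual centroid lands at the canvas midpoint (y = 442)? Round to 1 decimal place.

y ≈ 36.2

With the counterweight, Σw becomes 6.0 + 3.8 + 5.1 = 14.9.
Along y: (6401.0 + 5.1·y) / 14.9 = 442 (existing moment 6.0·766 + 3.8·475 = 6401.0) ⇒ y = (6585.8 − 6401.0) / 5.1 ≈ 36.24.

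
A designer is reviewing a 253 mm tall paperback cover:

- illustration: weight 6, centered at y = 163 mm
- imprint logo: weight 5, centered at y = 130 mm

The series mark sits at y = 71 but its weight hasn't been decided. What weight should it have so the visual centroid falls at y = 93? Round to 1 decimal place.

Fixed elements: Σw = 6 + 5 = 11, Σw·y = 6·163 + 5·130 = 1628.
Set Σw·y/Σw = 93: (1628 + 71w) = 93·(11 + w).
Solving: w = (93·11 − 1628) / (71 − 93) = -605 / -22 ≈ 27.50.

w ≈ 27.5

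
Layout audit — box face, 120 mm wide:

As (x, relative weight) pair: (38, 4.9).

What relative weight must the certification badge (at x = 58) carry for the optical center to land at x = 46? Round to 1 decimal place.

The single fixed element contributes weight 4.9, moment 4.9·38 = 186.2.
For the centroid to hit 46: (186.2 + w·58) / (4.9 + w) = 46.
Solving: w = (46·4.9 − 186.2) / (58 − 46) = 39.2 / 12 ≈ 3.27.

w ≈ 3.3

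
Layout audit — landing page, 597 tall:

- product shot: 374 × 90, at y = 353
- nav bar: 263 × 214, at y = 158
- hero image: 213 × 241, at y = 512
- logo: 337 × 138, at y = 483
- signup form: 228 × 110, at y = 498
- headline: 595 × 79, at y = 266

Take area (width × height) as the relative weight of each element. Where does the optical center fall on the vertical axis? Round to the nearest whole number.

y ≈ 364

Areas: product shot 374·90 = 33660, nav bar 263·214 = 56282, hero image 213·241 = 51333, logo 337·138 = 46506, signup form 228·110 = 25080, headline 595·79 = 47005. Total weight = 259866.
Σw·y = 33660·353 + 56282·158 + 51333·512 + 46506·483 + 25080·498 + 47005·266 = 94512600, so ȳ = 94512600/259866 ≈ 363.70.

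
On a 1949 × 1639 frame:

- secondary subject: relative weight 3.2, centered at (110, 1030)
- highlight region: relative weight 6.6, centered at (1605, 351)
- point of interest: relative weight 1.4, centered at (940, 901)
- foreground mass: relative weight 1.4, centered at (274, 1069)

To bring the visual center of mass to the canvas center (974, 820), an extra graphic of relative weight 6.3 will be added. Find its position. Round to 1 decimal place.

After adding the extra graphic, total weight = 3.2 + 6.6 + 1.4 + 1.4 + 6.3 = 18.9.
Along x: (12644.6 + 6.3·x) / 18.9 = 974 (existing moment 3.2·110 + 6.6·1605 + 1.4·940 + 1.4·274 = 12644.6) ⇒ x = (18408.6 − 12644.6) / 6.3 ≈ 914.92.
Along y: (8370.6 + 6.3·y) / 18.9 = 820 (existing moment 3.2·1030 + 6.6·351 + 1.4·901 + 1.4·1069 = 8370.6) ⇒ y = (15498.0 − 8370.6) / 6.3 ≈ 1131.33.

(914.9, 1131.3)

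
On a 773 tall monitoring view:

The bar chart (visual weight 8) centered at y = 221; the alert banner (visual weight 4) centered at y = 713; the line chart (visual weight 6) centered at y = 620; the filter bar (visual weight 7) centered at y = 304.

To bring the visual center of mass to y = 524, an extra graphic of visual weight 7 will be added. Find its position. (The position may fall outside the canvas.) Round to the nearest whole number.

y ≈ 900

After adding the extra graphic, total weight = 8 + 4 + 6 + 7 + 7 = 32.
y: need Σw·y = 32·524 = 16768. Existing = 8·221 + 4·713 + 6·620 + 7·304 = 10468. Remainder 6300 / 7 ≈ 900.00.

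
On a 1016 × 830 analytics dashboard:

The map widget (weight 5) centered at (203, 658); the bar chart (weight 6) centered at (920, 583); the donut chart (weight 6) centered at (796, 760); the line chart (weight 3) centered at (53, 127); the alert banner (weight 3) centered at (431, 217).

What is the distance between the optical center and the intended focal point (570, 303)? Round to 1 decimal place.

Total weight = 5 + 6 + 6 + 3 + 3 = 23.
x-moment: 5·203 + 6·920 + 6·796 + 3·53 + 3·431 = 12763; centroid 12763/23 ≈ 554.91.
y-moment: 5·658 + 6·583 + 6·760 + 3·127 + 3·217 = 12380; centroid 12380/23 ≈ 538.26.
Relative to (570, 303): Δ = (-15.09, 235.26); |Δ| = √(-15.09² + 235.26²) ≈ 235.74.

≈ 235.7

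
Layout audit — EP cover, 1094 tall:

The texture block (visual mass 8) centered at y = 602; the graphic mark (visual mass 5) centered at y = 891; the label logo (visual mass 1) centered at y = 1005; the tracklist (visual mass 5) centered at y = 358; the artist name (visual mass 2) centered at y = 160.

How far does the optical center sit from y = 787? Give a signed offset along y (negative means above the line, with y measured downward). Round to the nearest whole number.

≈ -197

Weights sum to 8 + 5 + 1 + 5 + 2 = 21.
y-moment: 8·602 + 5·891 + 1·1005 + 5·358 + 2·160 = 12386; centroid 12386/21 ≈ 589.81.
Offset from y = 787: 589.81 − 787 ≈ -197.19.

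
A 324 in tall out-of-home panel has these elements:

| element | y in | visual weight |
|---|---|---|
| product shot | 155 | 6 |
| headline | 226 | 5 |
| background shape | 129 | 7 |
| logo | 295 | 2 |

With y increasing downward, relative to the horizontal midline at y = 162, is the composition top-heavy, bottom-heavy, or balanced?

Σw = 6 + 5 + 7 + 2 = 20.
y: (6·155 + 5·226 + 7·129 + 2·295) / 20 = 3553 / 20 ≈ 177.65
177.7 lies below (larger y than) the midline 162, so the layout is bottom-heavy.

bottom-heavy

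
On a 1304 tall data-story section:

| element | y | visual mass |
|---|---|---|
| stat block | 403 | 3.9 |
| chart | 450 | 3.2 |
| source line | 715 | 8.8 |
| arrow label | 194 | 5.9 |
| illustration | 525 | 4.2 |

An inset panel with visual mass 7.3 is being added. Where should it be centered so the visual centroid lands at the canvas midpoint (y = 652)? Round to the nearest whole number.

New total weight: (3.9 + 3.2 + 8.8 + 5.9 + 4.2) + 7.3 = 33.3.
y: target moment 33.3×652 = 21711.6; current 3.9·403 + 3.2·450 + 8.8·715 + 5.9·194 + 4.2·525 = 12653.3; the inset panel supplies 9058.3, so y = 9058.3/7.3 ≈ 1240.86.

y ≈ 1241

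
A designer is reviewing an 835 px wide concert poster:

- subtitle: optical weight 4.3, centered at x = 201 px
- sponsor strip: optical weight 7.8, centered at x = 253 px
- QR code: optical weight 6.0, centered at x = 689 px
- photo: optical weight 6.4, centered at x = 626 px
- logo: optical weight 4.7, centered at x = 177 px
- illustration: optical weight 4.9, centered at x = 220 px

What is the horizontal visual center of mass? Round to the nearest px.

x ≈ 378

Weights sum to 4.3 + 7.8 + 6.0 + 6.4 + 4.7 + 4.9 = 34.1.
x: moment 12888.0 / weight 34.1 ≈ 377.95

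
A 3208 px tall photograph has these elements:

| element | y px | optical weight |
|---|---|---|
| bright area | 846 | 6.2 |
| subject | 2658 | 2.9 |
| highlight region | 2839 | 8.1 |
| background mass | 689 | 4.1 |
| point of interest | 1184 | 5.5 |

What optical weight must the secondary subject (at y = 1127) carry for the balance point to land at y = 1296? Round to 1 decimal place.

w ≈ 62.4

Fixed elements: Σw = 6.2 + 2.9 + 8.1 + 4.1 + 5.5 = 26.8, Σw·y = 6.2·846 + 2.9·2658 + 8.1·2839 + 4.1·689 + 5.5·1184 = 45286.2.
Set Σw·y/Σw = 1296: (45286.2 + 1127w) = 1296·(26.8 + w).
Solving: w = (1296·26.8 − 45286.2) / (1127 − 1296) = -10553.4 / -169 ≈ 62.45.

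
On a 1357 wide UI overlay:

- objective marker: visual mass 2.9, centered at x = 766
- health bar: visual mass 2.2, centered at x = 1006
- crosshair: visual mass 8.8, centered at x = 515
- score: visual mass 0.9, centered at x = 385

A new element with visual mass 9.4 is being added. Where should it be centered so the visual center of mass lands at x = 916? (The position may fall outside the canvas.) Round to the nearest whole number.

After adding the new element, total weight = 2.9 + 2.2 + 8.8 + 0.9 + 9.4 = 24.2.
x: need Σw·x = 24.2·916 = 22167.2. Existing = 2.9·766 + 2.2·1006 + 8.8·515 + 0.9·385 = 9313.1. Remainder 12854.1 / 9.4 ≈ 1367.46.

x ≈ 1367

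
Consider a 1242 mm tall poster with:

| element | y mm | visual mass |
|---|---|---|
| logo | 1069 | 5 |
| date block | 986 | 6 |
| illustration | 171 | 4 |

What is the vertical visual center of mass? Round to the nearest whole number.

y ≈ 796

Weights sum to 5 + 6 + 4 = 15.
y-moment: 5·1069 + 6·986 + 4·171 = 11945; centroid 11945/15 ≈ 796.33.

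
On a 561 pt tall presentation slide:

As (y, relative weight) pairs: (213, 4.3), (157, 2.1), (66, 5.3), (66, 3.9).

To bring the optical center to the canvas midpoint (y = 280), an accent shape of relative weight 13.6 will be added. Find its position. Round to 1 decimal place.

New total weight: (4.3 + 2.1 + 5.3 + 3.9) + 13.6 = 29.2.
y: need Σw·y = 29.2·280 = 8176.0. Existing = 4.3·213 + 2.1·157 + 5.3·66 + 3.9·66 = 1852.8. Remainder 6323.2 / 13.6 ≈ 464.94.

y ≈ 464.9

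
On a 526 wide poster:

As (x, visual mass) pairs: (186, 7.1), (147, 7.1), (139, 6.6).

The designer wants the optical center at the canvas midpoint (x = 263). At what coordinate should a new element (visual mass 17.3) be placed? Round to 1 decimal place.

x ≈ 389.5

With the new element, Σw becomes 7.1 + 7.1 + 6.6 + 17.3 = 38.1.
x: target moment 38.1×263 = 10020.3; current 7.1·186 + 7.1·147 + 6.6·139 = 3281.7; the new element supplies 6738.6, so x = 6738.6/17.3 ≈ 389.51.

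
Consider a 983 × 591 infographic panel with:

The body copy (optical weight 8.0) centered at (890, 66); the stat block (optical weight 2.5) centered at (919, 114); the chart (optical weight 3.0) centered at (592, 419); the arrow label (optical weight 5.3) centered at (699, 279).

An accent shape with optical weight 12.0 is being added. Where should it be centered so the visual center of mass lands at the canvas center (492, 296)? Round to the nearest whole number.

(21, 464)

After adding the accent shape, total weight = 8.0 + 2.5 + 3.0 + 5.3 + 12.0 = 30.8.
Along x: (14898.2 + 12.0·x) / 30.8 = 492 (existing moment 8.0·890 + 2.5·919 + 3.0·592 + 5.3·699 = 14898.2) ⇒ x = (15153.6 − 14898.2) / 12.0 ≈ 21.28.
Along y: (3548.7 + 12.0·y) / 30.8 = 296 (existing moment 8.0·66 + 2.5·114 + 3.0·419 + 5.3·279 = 3548.7) ⇒ y = (9116.8 − 3548.7) / 12.0 ≈ 464.01.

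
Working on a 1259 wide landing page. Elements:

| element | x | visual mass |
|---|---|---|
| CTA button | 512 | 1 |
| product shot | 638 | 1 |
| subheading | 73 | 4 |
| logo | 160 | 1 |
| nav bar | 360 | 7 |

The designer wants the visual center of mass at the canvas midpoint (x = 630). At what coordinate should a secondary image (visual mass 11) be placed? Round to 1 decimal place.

x ≈ 1057.1

With the secondary image, Σw becomes 1 + 1 + 4 + 1 + 7 + 11 = 25.
x: target moment 25×630 = 15750; current 1·512 + 1·638 + 4·73 + 1·160 + 7·360 = 4122; the secondary image supplies 11628, so x = 11628/11 ≈ 1057.09.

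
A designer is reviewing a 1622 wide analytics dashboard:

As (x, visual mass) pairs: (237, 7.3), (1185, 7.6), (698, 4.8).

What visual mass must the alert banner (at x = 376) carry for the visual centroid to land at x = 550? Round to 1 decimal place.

w ≈ 18.7

Known weights sum to 7.3 + 7.6 + 4.8 = 19.7; their moment is 7.3·237 + 7.6·1185 + 4.8·698 = 14086.5.
Balance at x = 550 requires (14086.5 + w·376) / (19.7 + w) = 550.
Solving: w = (550·19.7 − 14086.5) / (376 − 550) = -3251.5 / -174 ≈ 18.69.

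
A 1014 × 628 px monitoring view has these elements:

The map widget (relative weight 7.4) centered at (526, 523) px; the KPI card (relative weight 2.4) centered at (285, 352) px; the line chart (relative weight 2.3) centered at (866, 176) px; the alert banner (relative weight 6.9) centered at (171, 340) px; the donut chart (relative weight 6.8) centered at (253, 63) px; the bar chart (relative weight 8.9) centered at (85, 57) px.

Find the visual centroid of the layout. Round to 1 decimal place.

(294.7, 242.1)

Σw = 7.4 + 2.4 + 2.3 + 6.9 + 6.8 + 8.9 = 34.7.
Σw·x = 10225.0; x̄ = 10225.0/34.7 ≈ 294.67.
Σw·y = 8401.5; ȳ = 8401.5/34.7 ≈ 242.12.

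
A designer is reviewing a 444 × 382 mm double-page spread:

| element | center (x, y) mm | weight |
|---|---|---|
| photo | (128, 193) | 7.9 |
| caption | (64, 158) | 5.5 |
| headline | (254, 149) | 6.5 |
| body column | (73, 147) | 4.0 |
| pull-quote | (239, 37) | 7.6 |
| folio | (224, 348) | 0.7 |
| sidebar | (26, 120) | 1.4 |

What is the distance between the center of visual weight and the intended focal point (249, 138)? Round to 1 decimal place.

≈ 90.8 mm

Σw = 7.9 + 5.5 + 6.5 + 4.0 + 7.6 + 0.7 + 1.4 = 33.6.
x-moment: 7.9·128 + 5.5·64 + 6.5·254 + 4.0·73 + 7.6·239 + 0.7·224 + 1.4·26 = 5315.8; centroid 5315.8/33.6 ≈ 158.21.
y-moment: 7.9·193 + 5.5·158 + 6.5·149 + 4.0·147 + 7.6·37 + 0.7·348 + 1.4·120 = 4643.0; centroid 4643.0/33.6 ≈ 138.18.
Relative to (249, 138): Δ = (-90.79, 0.18); |Δ| = √(-90.79² + 0.18²) ≈ 90.79.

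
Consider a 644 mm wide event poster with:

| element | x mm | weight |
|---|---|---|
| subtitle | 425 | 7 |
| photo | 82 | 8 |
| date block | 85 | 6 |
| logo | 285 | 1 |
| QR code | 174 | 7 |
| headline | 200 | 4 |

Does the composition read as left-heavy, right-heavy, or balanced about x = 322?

left-heavy

Total weight = 7 + 8 + 6 + 1 + 7 + 4 = 33.
x: moment 6444 / weight 33 ≈ 195.27
195.3 lies left of the midline 322, so the layout is left-heavy.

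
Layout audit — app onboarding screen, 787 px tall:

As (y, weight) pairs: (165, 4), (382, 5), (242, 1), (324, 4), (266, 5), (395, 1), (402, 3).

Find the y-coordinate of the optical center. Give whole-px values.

y ≈ 306

Total weight = 4 + 5 + 1 + 4 + 5 + 1 + 3 = 23.
Σw·y = 4·165 + 5·382 + 1·242 + 4·324 + 5·266 + 1·395 + 3·402 = 7039, so ȳ = 7039/23 ≈ 306.04.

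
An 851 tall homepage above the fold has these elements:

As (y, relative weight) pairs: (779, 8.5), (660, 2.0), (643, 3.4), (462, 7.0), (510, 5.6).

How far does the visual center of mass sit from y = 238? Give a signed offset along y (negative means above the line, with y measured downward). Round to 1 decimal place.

Weights sum to 8.5 + 2.0 + 3.4 + 7.0 + 5.6 = 26.5.
y-moment: 8.5·779 + 2.0·660 + 3.4·643 + 7.0·462 + 5.6·510 = 16217.7; centroid 16217.7/26.5 ≈ 611.99.
Offset from y = 238: 611.99 − 238 ≈ 373.99.

≈ 374.0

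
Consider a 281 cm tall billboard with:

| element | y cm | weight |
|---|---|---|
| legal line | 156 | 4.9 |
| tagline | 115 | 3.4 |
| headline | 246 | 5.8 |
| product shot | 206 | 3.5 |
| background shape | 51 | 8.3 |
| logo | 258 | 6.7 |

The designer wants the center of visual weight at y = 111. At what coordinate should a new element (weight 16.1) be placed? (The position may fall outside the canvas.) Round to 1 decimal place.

After adding the new element, total weight = 4.9 + 3.4 + 5.8 + 3.5 + 8.3 + 6.7 + 16.1 = 48.7.
y: target moment 48.7×111 = 5405.7; current 4.9·156 + 3.4·115 + 5.8·246 + 3.5·206 + 8.3·51 + 6.7·258 = 5455.1; the new element supplies -49.4, so y = -49.4/16.1 ≈ -3.07.

y ≈ -3.1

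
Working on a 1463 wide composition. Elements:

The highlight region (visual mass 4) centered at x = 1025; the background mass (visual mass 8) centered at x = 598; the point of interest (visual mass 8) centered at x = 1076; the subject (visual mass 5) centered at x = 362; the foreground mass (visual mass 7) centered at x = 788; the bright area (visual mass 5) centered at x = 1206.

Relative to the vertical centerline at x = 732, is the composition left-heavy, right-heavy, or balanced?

right-heavy

Total weight = 4 + 8 + 8 + 5 + 7 + 5 = 37.
x: moment 30848 / weight 37 ≈ 833.73
833.7 vs midline 732 → right-heavy.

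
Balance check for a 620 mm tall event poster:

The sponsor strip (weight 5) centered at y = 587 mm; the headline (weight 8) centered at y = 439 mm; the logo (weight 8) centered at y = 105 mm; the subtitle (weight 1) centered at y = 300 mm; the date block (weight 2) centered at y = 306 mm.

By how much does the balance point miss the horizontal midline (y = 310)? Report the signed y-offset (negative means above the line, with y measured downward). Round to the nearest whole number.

≈ 32 mm

Weights sum to 5 + 8 + 8 + 1 + 2 = 24.
Σw·y = 5·587 + 8·439 + 8·105 + 1·300 + 2·306 = 8199, so ȳ = 8199/24 ≈ 341.62.
Against y = 310, that's 341.62 − 310 = 31.62.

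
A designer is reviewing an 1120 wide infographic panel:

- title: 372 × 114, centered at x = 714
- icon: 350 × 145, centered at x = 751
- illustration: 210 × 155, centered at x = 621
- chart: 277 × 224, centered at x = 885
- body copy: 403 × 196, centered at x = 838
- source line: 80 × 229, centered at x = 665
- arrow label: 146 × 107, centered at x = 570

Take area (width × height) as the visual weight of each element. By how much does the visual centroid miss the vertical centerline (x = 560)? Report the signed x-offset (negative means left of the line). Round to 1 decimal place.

Areas: title 372·114 = 42408, icon 350·145 = 50750, illustration 210·155 = 32550, chart 277·224 = 62048, body copy 403·196 = 78988, source line 80·229 = 18320, arrow label 146·107 = 15622. Total weight = 300686.
x: (42408·714 + 50750·751 + 32550·621 + 62048·885 + 78988·838 + 18320·665 + 15622·570) / 300686 = 230797876 / 300686 ≈ 767.57
Difference: 767.57 − 560 ≈ 207.57.

≈ 207.6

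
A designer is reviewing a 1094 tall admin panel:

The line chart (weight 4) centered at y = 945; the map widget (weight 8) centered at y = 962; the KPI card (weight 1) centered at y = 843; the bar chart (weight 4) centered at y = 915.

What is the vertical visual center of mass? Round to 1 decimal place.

Weights sum to 4 + 8 + 1 + 4 = 17.
y-moment: 4·945 + 8·962 + 1·843 + 4·915 = 15979; centroid 15979/17 ≈ 939.94.

y ≈ 939.9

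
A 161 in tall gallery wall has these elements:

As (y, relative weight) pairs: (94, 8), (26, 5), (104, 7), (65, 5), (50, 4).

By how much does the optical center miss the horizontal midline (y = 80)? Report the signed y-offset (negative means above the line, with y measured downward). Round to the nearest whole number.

Total weight = 8 + 5 + 7 + 5 + 4 = 29.
y-moment: 8·94 + 5·26 + 7·104 + 5·65 + 4·50 = 2135; centroid 2135/29 ≈ 73.62.
Against y = 80, that's 73.62 − 80 = -6.38.

≈ -6 in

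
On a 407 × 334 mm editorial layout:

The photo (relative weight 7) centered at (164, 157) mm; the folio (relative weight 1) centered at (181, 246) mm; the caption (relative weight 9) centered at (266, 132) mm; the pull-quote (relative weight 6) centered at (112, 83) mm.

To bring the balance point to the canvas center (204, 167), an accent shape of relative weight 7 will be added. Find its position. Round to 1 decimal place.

After adding the accent shape, total weight = 7 + 1 + 9 + 6 + 7 = 30.
Along x: (4395 + 7·x) / 30 = 204 (existing moment 7·164 + 1·181 + 9·266 + 6·112 = 4395) ⇒ x = (6120 − 4395) / 7 ≈ 246.43.
Along y: (3031 + 7·y) / 30 = 167 (existing moment 7·157 + 1·246 + 9·132 + 6·83 = 3031) ⇒ y = (5010 − 3031) / 7 ≈ 282.71.

(246.4, 282.7)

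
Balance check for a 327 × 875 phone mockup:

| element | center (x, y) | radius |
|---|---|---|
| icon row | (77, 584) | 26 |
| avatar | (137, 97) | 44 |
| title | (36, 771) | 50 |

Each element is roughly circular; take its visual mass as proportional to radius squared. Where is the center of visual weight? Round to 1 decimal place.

(79.7, 491.0)

r² weights: icon row 26² = 676, avatar 44² = 1936, title 50² = 2500. Total = 5112.
x-moment: 676·77 + 1936·137 + 2500·36 = 407284; centroid 407284/5112 ≈ 79.67.
y-moment: 676·584 + 1936·97 + 2500·771 = 2510076; centroid 2510076/5112 ≈ 491.02.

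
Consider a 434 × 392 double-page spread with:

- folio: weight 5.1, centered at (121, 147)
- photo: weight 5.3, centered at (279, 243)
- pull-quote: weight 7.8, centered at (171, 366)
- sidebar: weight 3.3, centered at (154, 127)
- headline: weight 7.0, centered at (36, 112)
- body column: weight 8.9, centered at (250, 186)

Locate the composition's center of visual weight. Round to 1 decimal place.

(171.5, 207.2)

Total weight = 5.1 + 5.3 + 7.8 + 3.3 + 7.0 + 8.9 = 37.4.
x: moment 6414.8 / weight 37.4 ≈ 171.52
y: moment 7750.9 / weight 37.4 ≈ 207.24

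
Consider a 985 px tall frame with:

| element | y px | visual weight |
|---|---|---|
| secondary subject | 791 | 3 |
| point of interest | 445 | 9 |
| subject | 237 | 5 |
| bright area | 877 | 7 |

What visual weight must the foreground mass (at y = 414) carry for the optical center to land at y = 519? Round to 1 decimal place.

w ≈ 11.9

Fixed elements: Σw = 3 + 9 + 5 + 7 = 24, Σw·y = 3·791 + 9·445 + 5·237 + 7·877 = 13702.
Balance at y = 519 requires (13702 + w·414) / (24 + w) = 519.
Rearranging, w·(414 − 519) = 519·24 − 13702 = -1246, so w ≈ -1246/-105 = 11.87.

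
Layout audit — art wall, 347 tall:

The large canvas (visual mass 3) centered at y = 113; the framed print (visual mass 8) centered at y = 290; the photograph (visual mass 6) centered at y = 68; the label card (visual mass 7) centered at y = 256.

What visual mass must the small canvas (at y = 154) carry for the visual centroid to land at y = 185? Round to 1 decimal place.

Known weights sum to 3 + 8 + 6 + 7 = 24; their moment is 3·113 + 8·290 + 6·68 + 7·256 = 4859.
Set Σw·y/Σw = 185: (4859 + 154w) = 185·(24 + w).
Rearranging, w·(154 − 185) = 185·24 − 4859 = -419, so w ≈ -419/-31 = 13.52.

w ≈ 13.5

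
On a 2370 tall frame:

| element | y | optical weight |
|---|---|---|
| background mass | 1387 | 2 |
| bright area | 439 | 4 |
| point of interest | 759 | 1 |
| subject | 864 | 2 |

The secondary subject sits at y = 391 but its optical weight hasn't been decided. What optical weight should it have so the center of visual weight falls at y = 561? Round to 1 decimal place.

w ≈ 11.6

Existing Σw = 9 (2 + 4 + 1 + 2); existing moment 2·1387 + 4·439 + 1·759 + 2·864 = 7017.
For the centroid to hit 561: (7017 + w·391) / (9 + w) = 561.
Rearranging, w·(391 − 561) = 561·9 − 7017 = -1968, so w ≈ -1968/-170 = 11.58.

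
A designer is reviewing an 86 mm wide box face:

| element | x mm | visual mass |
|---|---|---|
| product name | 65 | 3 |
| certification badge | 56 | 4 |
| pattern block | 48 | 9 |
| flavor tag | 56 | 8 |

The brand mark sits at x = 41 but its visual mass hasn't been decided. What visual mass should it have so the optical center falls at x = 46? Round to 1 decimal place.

Fixed elements: Σw = 3 + 4 + 9 + 8 = 24, Σw·x = 3·65 + 4·56 + 9·48 + 8·56 = 1299.
For the centroid to hit 46: (1299 + w·41) / (24 + w) = 46.
So w = (46·24 − 1299)/(41 − 46) = -195/-5 ≈ 39.00.

w ≈ 39.0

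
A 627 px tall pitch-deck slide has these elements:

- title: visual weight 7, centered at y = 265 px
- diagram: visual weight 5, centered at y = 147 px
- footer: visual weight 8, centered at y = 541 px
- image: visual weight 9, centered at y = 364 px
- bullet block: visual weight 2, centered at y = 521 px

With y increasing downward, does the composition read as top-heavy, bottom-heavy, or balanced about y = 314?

Weights sum to 7 + 5 + 8 + 9 + 2 = 31.
Σw·y = 7·265 + 5·147 + 8·541 + 9·364 + 2·521 = 11236, so ȳ = 11236/31 ≈ 362.45.
362.5 vs midline 314 → bottom-heavy.

bottom-heavy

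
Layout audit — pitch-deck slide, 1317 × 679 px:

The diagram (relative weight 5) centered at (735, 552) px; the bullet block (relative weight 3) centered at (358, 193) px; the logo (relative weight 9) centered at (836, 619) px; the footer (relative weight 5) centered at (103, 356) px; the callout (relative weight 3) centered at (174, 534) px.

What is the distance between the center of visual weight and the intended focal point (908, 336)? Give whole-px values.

≈ 407 px

Weights sum to 5 + 3 + 9 + 5 + 3 = 25.
x-moment: 5·735 + 3·358 + 9·836 + 5·103 + 3·174 = 13310; centroid 13310/25 ≈ 532.40.
y-moment: 5·552 + 3·193 + 9·619 + 5·356 + 3·534 = 12292; centroid 12292/25 ≈ 491.68.
Relative to (908, 336): Δ = (-375.60, 155.68); |Δ| = √(-375.60² + 155.68²) ≈ 406.59.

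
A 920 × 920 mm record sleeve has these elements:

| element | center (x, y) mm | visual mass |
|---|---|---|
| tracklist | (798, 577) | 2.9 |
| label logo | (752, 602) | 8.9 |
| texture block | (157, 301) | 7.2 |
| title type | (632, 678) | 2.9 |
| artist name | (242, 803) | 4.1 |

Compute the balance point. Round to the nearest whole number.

Σw = 2.9 + 8.9 + 7.2 + 2.9 + 4.1 = 26.0.
x-moment: 2.9·798 + 8.9·752 + 7.2·157 + 2.9·632 + 4.1·242 = 12962.4; centroid 12962.4/26.0 ≈ 498.55.
y-moment: 2.9·577 + 8.9·602 + 7.2·301 + 2.9·678 + 4.1·803 = 14456.8; centroid 14456.8/26.0 ≈ 556.03.

(499, 556)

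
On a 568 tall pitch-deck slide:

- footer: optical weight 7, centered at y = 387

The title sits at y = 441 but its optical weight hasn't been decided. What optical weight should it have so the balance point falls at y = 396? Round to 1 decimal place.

The single fixed element contributes weight 7, moment 7·387 = 2709.
For the centroid to hit 396: (2709 + w·441) / (7 + w) = 396.
Solving: w = (396·7 − 2709) / (441 − 396) = 63 / 45 ≈ 1.40.

w ≈ 1.4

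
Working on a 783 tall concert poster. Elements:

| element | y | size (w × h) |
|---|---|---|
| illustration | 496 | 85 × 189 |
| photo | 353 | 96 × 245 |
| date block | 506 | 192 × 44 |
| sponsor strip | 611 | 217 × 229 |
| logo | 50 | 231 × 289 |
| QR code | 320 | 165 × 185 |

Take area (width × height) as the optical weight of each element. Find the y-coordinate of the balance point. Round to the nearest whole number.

Taking area as weight: illustration 85·189 = 16065, photo 96·245 = 23520, date block 192·44 = 8448, sponsor strip 217·229 = 49693, logo 231·289 = 66759, QR code 165·185 = 30525. Sum 195010.
Σw·y = 16065·496 + 23520·353 + 8448·506 + 49693·611 + 66759·50 + 30525·320 = 64013861, so ȳ = 64013861/195010 ≈ 328.26.

y ≈ 328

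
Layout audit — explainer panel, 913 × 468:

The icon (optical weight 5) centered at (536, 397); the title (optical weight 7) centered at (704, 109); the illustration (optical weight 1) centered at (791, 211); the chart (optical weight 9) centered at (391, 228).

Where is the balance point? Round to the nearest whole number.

(542, 228)

Σw = 5 + 7 + 1 + 9 = 22.
x: (5·536 + 7·704 + 1·791 + 9·391) / 22 = 11918 / 22 ≈ 541.73
y: (5·397 + 7·109 + 1·211 + 9·228) / 22 = 5011 / 22 ≈ 227.77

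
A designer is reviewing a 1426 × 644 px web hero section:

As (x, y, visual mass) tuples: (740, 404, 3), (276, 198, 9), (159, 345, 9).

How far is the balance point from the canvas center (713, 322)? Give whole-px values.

≈ 422 px

Weights sum to 3 + 9 + 9 = 21.
x-moment: 3·740 + 9·276 + 9·159 = 6135; centroid 6135/21 ≈ 292.14.
y-moment: 3·404 + 9·198 + 9·345 = 6099; centroid 6099/21 ≈ 290.43.
Relative to (713, 322): Δ = (-420.86, -31.57); |Δ| = √(-420.86² + -31.57²) ≈ 422.04.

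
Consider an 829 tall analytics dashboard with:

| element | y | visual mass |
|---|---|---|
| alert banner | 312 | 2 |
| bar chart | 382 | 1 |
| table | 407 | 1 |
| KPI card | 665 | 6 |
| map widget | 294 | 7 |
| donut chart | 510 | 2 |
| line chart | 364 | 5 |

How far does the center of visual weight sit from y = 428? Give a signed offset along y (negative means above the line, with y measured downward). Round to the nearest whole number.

Weights sum to 2 + 1 + 1 + 6 + 7 + 2 + 5 = 24.
Σw·y = 10301; ȳ = 10301/24 ≈ 429.21.
Offset from y = 428: 429.21 − 428 ≈ 1.21.

≈ 1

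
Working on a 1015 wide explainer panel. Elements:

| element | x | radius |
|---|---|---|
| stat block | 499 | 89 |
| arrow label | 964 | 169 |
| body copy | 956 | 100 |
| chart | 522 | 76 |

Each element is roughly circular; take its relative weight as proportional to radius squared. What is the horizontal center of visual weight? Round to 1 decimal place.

r² weights: stat block 89² = 7921, arrow label 169² = 28561, body copy 100² = 10000, chart 76² = 5776. Total = 52258.
Σw·x = 7921·499 + 28561·964 + 10000·956 + 5776·522 = 44060455, so x̄ = 44060455/52258 ≈ 843.13.

x ≈ 843.1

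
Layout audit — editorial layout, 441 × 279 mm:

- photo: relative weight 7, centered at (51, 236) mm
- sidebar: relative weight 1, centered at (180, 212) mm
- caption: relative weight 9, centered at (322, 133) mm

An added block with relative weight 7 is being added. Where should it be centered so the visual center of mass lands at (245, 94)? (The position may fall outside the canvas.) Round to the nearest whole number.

(349, -115)

New total weight: (7 + 1 + 9) + 7 = 24.
x: target moment 24×245 = 5880; current 7·51 + 1·180 + 9·322 = 3435; the added block supplies 2445, so x = 2445/7 ≈ 349.29.
y: target moment 24×94 = 2256; current 7·236 + 1·212 + 9·133 = 3061; the added block supplies -805, so y = -805/7 ≈ -115.00.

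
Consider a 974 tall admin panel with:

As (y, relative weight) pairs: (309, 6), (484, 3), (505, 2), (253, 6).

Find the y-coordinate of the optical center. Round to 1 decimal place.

Σw = 6 + 3 + 2 + 6 = 17.
y: (6·309 + 3·484 + 2·505 + 6·253) / 17 = 5834 / 17 ≈ 343.18

y ≈ 343.2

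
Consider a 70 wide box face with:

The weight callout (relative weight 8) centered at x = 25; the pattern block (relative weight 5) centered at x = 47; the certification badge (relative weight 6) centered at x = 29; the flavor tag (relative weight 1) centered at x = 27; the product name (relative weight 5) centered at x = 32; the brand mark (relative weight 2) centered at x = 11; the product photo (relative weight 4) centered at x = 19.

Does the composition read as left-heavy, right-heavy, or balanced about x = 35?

Σw = 8 + 5 + 6 + 1 + 5 + 2 + 4 = 31.
Σw·x = 8·25 + 5·47 + 6·29 + 1·27 + 5·32 + 2·11 + 4·19 = 894, so x̄ = 894/31 ≈ 28.84.
28.8 lies left of the midline 35, so the layout is left-heavy.

left-heavy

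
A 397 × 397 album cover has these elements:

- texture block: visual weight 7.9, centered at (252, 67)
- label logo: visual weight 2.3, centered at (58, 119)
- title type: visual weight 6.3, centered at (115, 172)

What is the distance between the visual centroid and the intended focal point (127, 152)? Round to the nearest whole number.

≈ 59

Weights sum to 7.9 + 2.3 + 6.3 = 16.5.
x: (7.9·252 + 2.3·58 + 6.3·115) / 16.5 = 2848.7 / 16.5 ≈ 172.65
y: (7.9·67 + 2.3·119 + 6.3·172) / 16.5 = 1886.6 / 16.5 ≈ 114.34
Offset from (127, 152): Δx ≈ 45.65, Δy ≈ -37.66; distance = √(Δx² + Δy²) ≈ 59.18.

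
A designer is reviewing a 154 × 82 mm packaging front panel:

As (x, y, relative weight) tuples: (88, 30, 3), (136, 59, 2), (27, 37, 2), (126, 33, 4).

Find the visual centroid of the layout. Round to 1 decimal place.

(99.5, 37.6)

Total weight = 3 + 2 + 2 + 4 = 11.
Σw·x = 3·88 + 2·136 + 2·27 + 4·126 = 1094, so x̄ = 1094/11 ≈ 99.45.
Σw·y = 3·30 + 2·59 + 2·37 + 4·33 = 414, so ȳ = 414/11 ≈ 37.64.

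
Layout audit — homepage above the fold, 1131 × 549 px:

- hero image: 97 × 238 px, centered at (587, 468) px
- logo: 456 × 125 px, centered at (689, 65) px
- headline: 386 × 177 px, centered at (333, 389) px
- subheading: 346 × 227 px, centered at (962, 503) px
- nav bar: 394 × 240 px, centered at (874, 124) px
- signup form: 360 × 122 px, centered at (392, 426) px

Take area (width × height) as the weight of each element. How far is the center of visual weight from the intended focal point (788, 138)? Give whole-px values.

Areas: hero image 97·238 = 23086, logo 456·125 = 57000, headline 386·177 = 68322, subheading 346·227 = 78542, nav bar 394·240 = 94560, signup form 360·122 = 43920. Total weight = 365430.
x: (23086·587 + 57000·689 + 68322·333 + 78542·962 + 94560·874 + 43920·392) / 365430 = 250995192 / 365430 ≈ 686.85
y: (23086·468 + 57000·65 + 68322·389 + 78542·503 + 94560·124 + 43920·426) / 365430 = 111028492 / 365430 ≈ 303.83
From (788, 138): dx = -101.15, dy = 165.83, so the distance is √(dx²+dy²) ≈ 194.24.

≈ 194 px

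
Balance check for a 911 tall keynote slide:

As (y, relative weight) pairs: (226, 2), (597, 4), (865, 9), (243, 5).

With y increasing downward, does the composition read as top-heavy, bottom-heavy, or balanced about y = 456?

bottom-heavy

Total weight = 2 + 4 + 9 + 5 = 20.
y: (2·226 + 4·597 + 9·865 + 5·243) / 20 = 11840 / 20 ≈ 592.00
592.0 lies below (larger y than) the midline 456, so the layout is bottom-heavy.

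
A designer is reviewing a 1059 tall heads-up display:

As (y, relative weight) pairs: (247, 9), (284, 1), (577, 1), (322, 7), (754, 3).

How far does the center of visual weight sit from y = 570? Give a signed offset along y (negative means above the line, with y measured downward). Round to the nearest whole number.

≈ -208

Σw = 9 + 1 + 1 + 7 + 3 = 21.
Σw·y = 9·247 + 1·284 + 1·577 + 7·322 + 3·754 = 7600, so ȳ = 7600/21 ≈ 361.90.
Difference: 361.90 − 570 ≈ -208.10.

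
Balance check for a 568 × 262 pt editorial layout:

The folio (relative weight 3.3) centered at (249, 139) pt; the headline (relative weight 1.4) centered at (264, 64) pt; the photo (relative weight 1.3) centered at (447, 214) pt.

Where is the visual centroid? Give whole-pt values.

(295, 138)

Weights sum to 3.3 + 1.4 + 1.3 = 6.0.
Σw·x = 3.3·249 + 1.4·264 + 1.3·447 = 1772.4, so x̄ = 1772.4/6.0 ≈ 295.40.
Σw·y = 3.3·139 + 1.4·64 + 1.3·214 = 826.5, so ȳ = 826.5/6.0 ≈ 137.75.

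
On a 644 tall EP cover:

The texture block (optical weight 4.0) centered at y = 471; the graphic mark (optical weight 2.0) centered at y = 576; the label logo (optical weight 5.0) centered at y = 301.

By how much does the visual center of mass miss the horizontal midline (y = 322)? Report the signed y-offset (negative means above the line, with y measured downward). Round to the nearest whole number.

≈ 91

Total weight = 4.0 + 2.0 + 5.0 = 11.0.
Σw·y = 4.0·471 + 2.0·576 + 5.0·301 = 4541.0, so ȳ = 4541.0/11.0 ≈ 412.82.
Difference: 412.82 − 322 ≈ 90.82.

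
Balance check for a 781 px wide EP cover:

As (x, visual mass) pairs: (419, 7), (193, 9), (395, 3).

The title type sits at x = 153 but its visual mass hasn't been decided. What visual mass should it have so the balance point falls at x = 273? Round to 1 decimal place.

Existing Σw = 19 (7 + 9 + 3); existing moment 7·419 + 9·193 + 3·395 = 5855.
Balance at x = 273 requires (5855 + w·153) / (19 + w) = 273.
So w = (273·19 − 5855)/(153 − 273) = -668/-120 ≈ 5.57.

w ≈ 5.6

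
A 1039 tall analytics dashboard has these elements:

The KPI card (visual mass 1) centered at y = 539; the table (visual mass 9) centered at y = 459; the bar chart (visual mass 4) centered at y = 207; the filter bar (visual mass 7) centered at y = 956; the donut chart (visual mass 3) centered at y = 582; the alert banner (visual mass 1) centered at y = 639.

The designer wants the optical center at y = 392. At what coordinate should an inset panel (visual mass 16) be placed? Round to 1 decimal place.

After adding the inset panel, total weight = 1 + 9 + 4 + 7 + 3 + 1 + 16 = 41.
y: need Σw·y = 41·392 = 16072. Existing = 1·539 + 9·459 + 4·207 + 7·956 + 3·582 + 1·639 = 14575. Remainder 1497 / 16 ≈ 93.56.

y ≈ 93.6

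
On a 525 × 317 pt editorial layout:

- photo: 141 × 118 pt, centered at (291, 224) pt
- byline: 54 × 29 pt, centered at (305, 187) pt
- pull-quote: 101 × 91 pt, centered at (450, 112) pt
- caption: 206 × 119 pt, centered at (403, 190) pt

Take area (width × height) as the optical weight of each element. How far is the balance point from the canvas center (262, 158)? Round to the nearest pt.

Taking area as weight: photo 141·118 = 16638, byline 54·29 = 1566, pull-quote 101·91 = 9191, caption 206·119 = 24514. Sum 51909.
Σw·x = 16638·291 + 1566·305 + 9191·450 + 24514·403 = 19334380, so x̄ = 19334380/51909 ≈ 372.47.
Σw·y = 16638·224 + 1566·187 + 9191·112 + 24514·190 = 9706806, so ȳ = 9706806/51909 ≈ 187.00.
From (262, 158): dx = 110.47, dy = 29.00, so the distance is √(dx²+dy²) ≈ 114.21.

≈ 114 pt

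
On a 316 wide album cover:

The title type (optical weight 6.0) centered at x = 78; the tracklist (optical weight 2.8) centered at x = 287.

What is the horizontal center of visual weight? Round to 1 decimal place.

Weights sum to 6.0 + 2.8 = 8.8.
x-moment: 6.0·78 + 2.8·287 = 1271.6; centroid 1271.6/8.8 ≈ 144.50.

x ≈ 144.5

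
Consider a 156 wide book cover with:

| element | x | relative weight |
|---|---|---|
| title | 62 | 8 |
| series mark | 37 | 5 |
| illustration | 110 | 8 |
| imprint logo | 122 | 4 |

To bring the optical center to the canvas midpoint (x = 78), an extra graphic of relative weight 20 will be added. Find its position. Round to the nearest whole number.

With the extra graphic, Σw becomes 8 + 5 + 8 + 4 + 20 = 45.
x: need Σw·x = 45·78 = 3510. Existing = 8·62 + 5·37 + 8·110 + 4·122 = 2049. Remainder 1461 / 20 ≈ 73.05.

x ≈ 73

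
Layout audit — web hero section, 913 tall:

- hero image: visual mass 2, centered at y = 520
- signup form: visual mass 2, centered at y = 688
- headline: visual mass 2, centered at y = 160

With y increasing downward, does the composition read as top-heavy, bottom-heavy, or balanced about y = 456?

balanced

Σw = 2 + 2 + 2 = 6.
y: (2·520 + 2·688 + 2·160) / 6 = 2736 / 6 ≈ 456.00
The centroid 456.00 matches the midline at 456, so the layout is balanced.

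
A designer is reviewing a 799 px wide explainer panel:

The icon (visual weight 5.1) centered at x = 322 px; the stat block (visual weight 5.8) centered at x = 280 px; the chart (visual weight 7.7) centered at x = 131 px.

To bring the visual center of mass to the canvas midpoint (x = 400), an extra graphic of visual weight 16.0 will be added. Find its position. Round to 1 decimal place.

New total weight: (5.1 + 5.8 + 7.7) + 16.0 = 34.6.
x: target moment 34.6×400 = 13840.0; current 5.1·322 + 5.8·280 + 7.7·131 = 4274.9; the extra graphic supplies 9565.1, so x = 9565.1/16.0 ≈ 597.82.

x ≈ 597.8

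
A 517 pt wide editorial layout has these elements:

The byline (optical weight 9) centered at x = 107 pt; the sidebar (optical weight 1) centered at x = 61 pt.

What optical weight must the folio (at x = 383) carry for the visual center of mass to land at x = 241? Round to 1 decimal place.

Fixed elements: Σw = 9 + 1 = 10, Σw·x = 9·107 + 1·61 = 1024.
Balance at x = 241 requires (1024 + w·383) / (10 + w) = 241.
Rearranging, w·(383 − 241) = 241·10 − 1024 = 1386, so w ≈ 1386/142 = 9.76.

w ≈ 9.8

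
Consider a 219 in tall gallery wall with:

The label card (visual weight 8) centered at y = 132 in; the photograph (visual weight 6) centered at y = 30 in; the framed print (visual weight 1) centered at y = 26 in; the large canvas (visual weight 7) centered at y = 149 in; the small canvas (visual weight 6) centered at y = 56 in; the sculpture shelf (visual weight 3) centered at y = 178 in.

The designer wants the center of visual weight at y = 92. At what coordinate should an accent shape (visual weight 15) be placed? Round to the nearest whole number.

With the accent shape, Σw becomes 8 + 6 + 1 + 7 + 6 + 3 + 15 = 46.
y: need Σw·y = 46·92 = 4232. Existing = 8·132 + 6·30 + 1·26 + 7·149 + 6·56 + 3·178 = 3175. Remainder 1057 / 15 ≈ 70.47.

y ≈ 70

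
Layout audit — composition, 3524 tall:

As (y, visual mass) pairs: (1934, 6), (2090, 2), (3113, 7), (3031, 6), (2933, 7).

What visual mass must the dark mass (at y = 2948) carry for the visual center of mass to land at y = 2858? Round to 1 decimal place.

Existing Σw = 28 (6 + 2 + 7 + 6 + 7); existing moment 6·1934 + 2·2090 + 7·3113 + 6·3031 + 7·2933 = 76292.
For the centroid to hit 2858: (76292 + w·2948) / (28 + w) = 2858.
Solving: w = (2858·28 − 76292) / (2948 − 2858) = 3732 / 90 ≈ 41.47.

w ≈ 41.5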